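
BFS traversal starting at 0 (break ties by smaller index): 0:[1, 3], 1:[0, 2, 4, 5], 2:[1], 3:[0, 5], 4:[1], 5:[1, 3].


BFS queue: start with [0]
Visit order: [0, 1, 3, 2, 4, 5]


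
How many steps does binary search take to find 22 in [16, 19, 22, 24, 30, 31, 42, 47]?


Search for 22:
[0,7] mid=3 arr[3]=24
[0,2] mid=1 arr[1]=19
[2,2] mid=2 arr[2]=22
Total: 3 comparisons


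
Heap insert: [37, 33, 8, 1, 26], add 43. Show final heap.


Append 43: [37, 33, 8, 1, 26, 43]
Bubble up: swap idx 5(43) with idx 2(8); swap idx 2(43) with idx 0(37)
Result: [43, 33, 37, 1, 26, 8]


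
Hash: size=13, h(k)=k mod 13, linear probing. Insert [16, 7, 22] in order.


Insertions: 16->slot 3; 7->slot 7; 22->slot 9
Table: [None, None, None, 16, None, None, None, 7, None, 22, None, None, None]


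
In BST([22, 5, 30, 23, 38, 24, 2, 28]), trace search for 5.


BST root = 22
Search for 5: compare at each node
Path: [22, 5]


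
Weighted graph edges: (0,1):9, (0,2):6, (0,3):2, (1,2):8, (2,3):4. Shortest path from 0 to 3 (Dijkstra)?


Dijkstra from 0:
Distances: {0: 0, 1: 9, 2: 6, 3: 2}
Shortest distance to 3 = 2, path = [0, 3]


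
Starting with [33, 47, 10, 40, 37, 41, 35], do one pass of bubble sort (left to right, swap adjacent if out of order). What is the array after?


After one pass: [33, 10, 40, 37, 41, 35, 47]


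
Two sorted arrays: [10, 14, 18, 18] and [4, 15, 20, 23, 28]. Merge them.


Compare heads, take smaller each step.
Merged: [4, 10, 14, 15, 18, 18, 20, 23, 28]


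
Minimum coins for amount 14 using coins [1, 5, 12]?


dp[0]=0; dp[i]=1+min(dp[i-c] for c in coins)
...dp[9]=5, dp[10]=2, dp[11]=3, dp[12]=1, dp[13]=2, dp[14]=3
Minimum coins for 14 = 3


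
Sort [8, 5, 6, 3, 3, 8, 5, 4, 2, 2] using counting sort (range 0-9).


Count array: [0, 0, 2, 2, 1, 2, 1, 0, 2, 0]
Reconstruct: [2, 2, 3, 3, 4, 5, 5, 6, 8, 8]


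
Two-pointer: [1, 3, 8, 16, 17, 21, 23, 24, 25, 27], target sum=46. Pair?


Two pointers: lo=0, hi=9
Found pair: (21, 25) summing to 46


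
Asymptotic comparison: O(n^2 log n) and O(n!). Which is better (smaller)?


n^2 log n grows slower than factorial
O(n^2 log n) is asymptotically smaller; O(n!) grows faster


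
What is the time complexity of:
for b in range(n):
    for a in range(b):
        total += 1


Per nesting level: O(n) * O(n) [triangular over b] = O(n^2)
Complexity: O(n^2)


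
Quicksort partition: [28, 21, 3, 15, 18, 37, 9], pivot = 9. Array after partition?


Elements <= 9 go left of pivot.
Result: [3, 9, 28, 15, 18, 37, 21], pivot at index 1


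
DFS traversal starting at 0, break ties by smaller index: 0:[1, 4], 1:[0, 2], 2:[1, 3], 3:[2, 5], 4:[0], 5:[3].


DFS stack-based: start with [0]
Visit order: [0, 1, 2, 3, 5, 4]


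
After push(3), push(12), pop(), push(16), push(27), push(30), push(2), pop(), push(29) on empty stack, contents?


push(3) -> [3]
push(12) -> [3, 12]
pop() returns 12 -> [3]
push(16) -> [3, 16]
push(27) -> [3, 16, 27]
push(30) -> [3, 16, 27, 30]
push(2) -> [3, 16, 27, 30, 2]
pop() returns 2 -> [3, 16, 27, 30]
push(29) -> [3, 16, 27, 30, 29]
Final stack (bottom to top): [3, 16, 27, 30, 29]


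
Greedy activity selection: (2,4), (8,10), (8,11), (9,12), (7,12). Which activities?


Greedy: pick earliest-ending, then skip overlaps.
Selected (2 activities): [(2, 4), (8, 10)]


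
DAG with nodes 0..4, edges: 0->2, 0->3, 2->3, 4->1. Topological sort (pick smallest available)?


Kahn's algorithm, process smallest node first
Order: [0, 2, 3, 4, 1]


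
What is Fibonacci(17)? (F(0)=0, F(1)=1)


F(n)=F(n-1)+F(n-2)
...F(15)=610, F(16)=987, F(17)=1597


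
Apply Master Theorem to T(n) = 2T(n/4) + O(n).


a=2, b=4, c=1. log_4(2)=0.5 < c=1. Case 3: O(n^c) = O(n)
Complexity: O(n)


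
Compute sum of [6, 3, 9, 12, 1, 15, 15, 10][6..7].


Prefix sums: [0, 6, 9, 18, 30, 31, 46, 61, 71]
Sum[6..7] = prefix[8] - prefix[6] = 71 - 46 = 25


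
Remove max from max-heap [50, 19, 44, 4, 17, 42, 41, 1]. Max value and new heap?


Max = 50
Replace root with last, heapify down
Resulting heap: [44, 19, 42, 4, 17, 1, 41]


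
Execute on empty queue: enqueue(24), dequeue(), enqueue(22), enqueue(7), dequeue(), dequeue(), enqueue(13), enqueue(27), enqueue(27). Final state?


enqueue(24) -> [24]
dequeue() returns 24 -> []
enqueue(22) -> [22]
enqueue(7) -> [22, 7]
dequeue() returns 22 -> [7]
dequeue() returns 7 -> []
enqueue(13) -> [13]
enqueue(27) -> [13, 27]
enqueue(27) -> [13, 27, 27]
Final queue (front to back): [13, 27, 27]


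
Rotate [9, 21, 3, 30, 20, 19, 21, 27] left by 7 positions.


Left rotate by 7: [27, 9, 21, 3, 30, 20, 19, 21]


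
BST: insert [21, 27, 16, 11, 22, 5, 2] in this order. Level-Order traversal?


Root = 21; build tree by BST insertion.
Level-Order traversal: [21, 16, 27, 11, 22, 5, 2]


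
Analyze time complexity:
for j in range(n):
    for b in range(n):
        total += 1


Per nesting level: O(n) * O(n) = O(n^2)
Complexity: O(n^2)


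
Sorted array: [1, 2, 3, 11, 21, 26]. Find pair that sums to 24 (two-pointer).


Two pointers: lo=0, hi=5
Found pair: (3, 21) summing to 24


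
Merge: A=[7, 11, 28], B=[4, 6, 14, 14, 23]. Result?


Compare heads, take smaller each step.
Merged: [4, 6, 7, 11, 14, 14, 23, 28]


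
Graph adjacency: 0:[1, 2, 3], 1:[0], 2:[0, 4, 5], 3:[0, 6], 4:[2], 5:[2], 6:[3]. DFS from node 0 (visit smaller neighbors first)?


DFS stack-based: start with [0]
Visit order: [0, 1, 2, 4, 5, 3, 6]


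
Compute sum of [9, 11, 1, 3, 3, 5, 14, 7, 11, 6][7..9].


Prefix sums: [0, 9, 20, 21, 24, 27, 32, 46, 53, 64, 70]
Sum[7..9] = prefix[10] - prefix[7] = 70 - 46 = 24


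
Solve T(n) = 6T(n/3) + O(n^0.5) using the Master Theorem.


a=6, b=3, c=0.5. log_3(6)=1.631 > c=0.5. Case 1: O(n^log_b(a)) = O(n^1.631)
Complexity: O(n^1.631)


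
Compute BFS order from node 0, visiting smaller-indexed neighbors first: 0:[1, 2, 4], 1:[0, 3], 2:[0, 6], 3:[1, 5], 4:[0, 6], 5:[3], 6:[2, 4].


BFS queue: start with [0]
Visit order: [0, 1, 2, 4, 3, 6, 5]


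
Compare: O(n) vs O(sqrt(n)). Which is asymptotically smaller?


sublinear grows slower than linear
O(sqrt(n)) is asymptotically smaller; O(n) grows faster


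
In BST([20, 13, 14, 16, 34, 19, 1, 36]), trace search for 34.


BST root = 20
Search for 34: compare at each node
Path: [20, 34]


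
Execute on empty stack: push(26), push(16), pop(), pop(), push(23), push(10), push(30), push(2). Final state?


push(26) -> [26]
push(16) -> [26, 16]
pop() returns 16 -> [26]
pop() returns 26 -> []
push(23) -> [23]
push(10) -> [23, 10]
push(30) -> [23, 10, 30]
push(2) -> [23, 10, 30, 2]
Final stack (bottom to top): [23, 10, 30, 2]


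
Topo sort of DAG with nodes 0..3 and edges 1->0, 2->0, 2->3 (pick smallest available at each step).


Kahn's algorithm, process smallest node first
Order: [1, 2, 0, 3]


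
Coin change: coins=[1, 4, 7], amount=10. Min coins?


dp[0]=0; dp[i]=1+min(dp[i-c] for c in coins)
...dp[5]=2, dp[6]=3, dp[7]=1, dp[8]=2, dp[9]=3, dp[10]=4
Minimum coins for 10 = 4


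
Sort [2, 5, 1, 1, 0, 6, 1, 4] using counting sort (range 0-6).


Count array: [1, 3, 1, 0, 1, 1, 1]
Reconstruct: [0, 1, 1, 1, 2, 4, 5, 6]


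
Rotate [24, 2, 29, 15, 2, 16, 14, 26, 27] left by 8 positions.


Left rotate by 8: [27, 24, 2, 29, 15, 2, 16, 14, 26]


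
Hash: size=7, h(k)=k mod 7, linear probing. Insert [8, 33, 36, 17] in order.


Insertions: 8->slot 1; 33->slot 5; 36->slot 2; 17->slot 3
Table: [None, 8, 36, 17, None, 33, None]


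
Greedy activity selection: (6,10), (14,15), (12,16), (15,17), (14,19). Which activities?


Greedy: pick earliest-ending, then skip overlaps.
Selected (3 activities): [(6, 10), (14, 15), (15, 17)]


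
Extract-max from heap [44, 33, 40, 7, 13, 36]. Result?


Max = 44
Replace root with last, heapify down
Resulting heap: [40, 33, 36, 7, 13]


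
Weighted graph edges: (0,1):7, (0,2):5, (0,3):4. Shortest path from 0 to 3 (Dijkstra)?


Dijkstra from 0:
Distances: {0: 0, 1: 7, 2: 5, 3: 4}
Shortest distance to 3 = 4, path = [0, 3]


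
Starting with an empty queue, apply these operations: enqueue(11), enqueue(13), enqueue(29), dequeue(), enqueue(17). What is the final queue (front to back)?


enqueue(11) -> [11]
enqueue(13) -> [11, 13]
enqueue(29) -> [11, 13, 29]
dequeue() returns 11 -> [13, 29]
enqueue(17) -> [13, 29, 17]
Final queue (front to back): [13, 29, 17]


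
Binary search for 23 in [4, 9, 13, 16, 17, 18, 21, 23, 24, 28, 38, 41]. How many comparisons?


Search for 23:
[0,11] mid=5 arr[5]=18
[6,11] mid=8 arr[8]=24
[6,7] mid=6 arr[6]=21
[7,7] mid=7 arr[7]=23
Total: 4 comparisons


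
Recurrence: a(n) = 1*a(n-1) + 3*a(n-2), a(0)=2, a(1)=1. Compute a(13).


Build bottom-up:
...a(11)=9637, a(12)=22258, a(13)=1*22258+3*9637=51169


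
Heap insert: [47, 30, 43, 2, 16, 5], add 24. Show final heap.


Append 24: [47, 30, 43, 2, 16, 5, 24]
Bubble up: no swaps needed
Result: [47, 30, 43, 2, 16, 5, 24]


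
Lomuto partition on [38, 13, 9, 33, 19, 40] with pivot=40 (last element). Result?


Elements <= 40 go left of pivot.
Result: [38, 13, 9, 33, 19, 40], pivot at index 5


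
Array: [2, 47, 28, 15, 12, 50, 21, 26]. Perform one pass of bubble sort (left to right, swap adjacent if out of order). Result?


After one pass: [2, 28, 15, 12, 47, 21, 26, 50]


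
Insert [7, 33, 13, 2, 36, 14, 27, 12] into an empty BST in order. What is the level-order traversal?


Root = 7; build tree by BST insertion.
Level-Order traversal: [7, 2, 33, 13, 36, 12, 14, 27]


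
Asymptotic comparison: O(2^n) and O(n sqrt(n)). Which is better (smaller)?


n^1.5 grows slower than exponential
O(n sqrt(n)) is asymptotically smaller; O(2^n) grows faster


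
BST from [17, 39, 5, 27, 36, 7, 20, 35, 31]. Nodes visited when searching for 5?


BST root = 17
Search for 5: compare at each node
Path: [17, 5]


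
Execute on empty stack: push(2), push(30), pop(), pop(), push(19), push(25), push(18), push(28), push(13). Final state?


push(2) -> [2]
push(30) -> [2, 30]
pop() returns 30 -> [2]
pop() returns 2 -> []
push(19) -> [19]
push(25) -> [19, 25]
push(18) -> [19, 25, 18]
push(28) -> [19, 25, 18, 28]
push(13) -> [19, 25, 18, 28, 13]
Final stack (bottom to top): [19, 25, 18, 28, 13]


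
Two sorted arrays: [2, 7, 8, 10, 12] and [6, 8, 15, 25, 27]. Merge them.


Compare heads, take smaller each step.
Merged: [2, 6, 7, 8, 8, 10, 12, 15, 25, 27]


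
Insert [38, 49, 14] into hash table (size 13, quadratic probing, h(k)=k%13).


Insertions: 38->slot 12; 49->slot 10; 14->slot 1
Table: [None, 14, None, None, None, None, None, None, None, None, 49, None, 38]


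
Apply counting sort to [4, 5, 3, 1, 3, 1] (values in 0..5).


Count array: [0, 2, 0, 2, 1, 1]
Reconstruct: [1, 1, 3, 3, 4, 5]


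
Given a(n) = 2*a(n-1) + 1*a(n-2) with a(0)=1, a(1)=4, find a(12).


Build bottom-up:
...a(10)=10497, a(11)=25342, a(12)=2*25342+1*10497=61181


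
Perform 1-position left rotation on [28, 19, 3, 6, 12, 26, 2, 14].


Left rotate by 1: [19, 3, 6, 12, 26, 2, 14, 28]


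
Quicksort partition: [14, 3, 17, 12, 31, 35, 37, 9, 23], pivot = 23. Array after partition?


Elements <= 23 go left of pivot.
Result: [14, 3, 17, 12, 9, 23, 37, 31, 35], pivot at index 5


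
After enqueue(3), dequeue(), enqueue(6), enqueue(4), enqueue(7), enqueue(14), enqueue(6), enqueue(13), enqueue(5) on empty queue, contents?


enqueue(3) -> [3]
dequeue() returns 3 -> []
enqueue(6) -> [6]
enqueue(4) -> [6, 4]
enqueue(7) -> [6, 4, 7]
enqueue(14) -> [6, 4, 7, 14]
enqueue(6) -> [6, 4, 7, 14, 6]
enqueue(13) -> [6, 4, 7, 14, 6, 13]
enqueue(5) -> [6, 4, 7, 14, 6, 13, 5]
Final queue (front to back): [6, 4, 7, 14, 6, 13, 5]


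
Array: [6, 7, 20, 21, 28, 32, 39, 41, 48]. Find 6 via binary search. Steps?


Search for 6:
[0,8] mid=4 arr[4]=28
[0,3] mid=1 arr[1]=7
[0,0] mid=0 arr[0]=6
Total: 3 comparisons


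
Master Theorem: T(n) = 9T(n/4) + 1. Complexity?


a=9, b=4, c=0. log_4(9)=1.585 > c=0. Case 1: O(n^log_b(a)) = O(n^1.585)
Complexity: O(n^1.585)


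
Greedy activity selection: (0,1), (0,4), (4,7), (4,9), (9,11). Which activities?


Greedy: pick earliest-ending, then skip overlaps.
Selected (3 activities): [(0, 1), (4, 7), (9, 11)]


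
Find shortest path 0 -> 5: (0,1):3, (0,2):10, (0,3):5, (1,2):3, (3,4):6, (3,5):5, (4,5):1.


Dijkstra from 0:
Distances: {0: 0, 1: 3, 2: 6, 3: 5, 4: 11, 5: 10}
Shortest distance to 5 = 10, path = [0, 3, 5]


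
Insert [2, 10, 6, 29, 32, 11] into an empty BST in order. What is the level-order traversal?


Root = 2; build tree by BST insertion.
Level-Order traversal: [2, 10, 6, 29, 11, 32]


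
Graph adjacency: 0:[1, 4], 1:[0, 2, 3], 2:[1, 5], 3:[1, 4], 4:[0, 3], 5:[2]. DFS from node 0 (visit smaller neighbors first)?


DFS stack-based: start with [0]
Visit order: [0, 1, 2, 5, 3, 4]


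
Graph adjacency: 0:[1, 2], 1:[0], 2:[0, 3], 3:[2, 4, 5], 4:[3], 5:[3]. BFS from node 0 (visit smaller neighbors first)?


BFS queue: start with [0]
Visit order: [0, 1, 2, 3, 4, 5]


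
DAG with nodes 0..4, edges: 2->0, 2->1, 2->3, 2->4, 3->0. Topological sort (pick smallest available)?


Kahn's algorithm, process smallest node first
Order: [2, 1, 3, 0, 4]


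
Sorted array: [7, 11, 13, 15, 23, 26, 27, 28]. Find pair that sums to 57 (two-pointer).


Two pointers: lo=0, hi=7
No pair sums to 57


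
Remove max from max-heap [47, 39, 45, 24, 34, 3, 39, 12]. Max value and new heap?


Max = 47
Replace root with last, heapify down
Resulting heap: [45, 39, 39, 24, 34, 3, 12]


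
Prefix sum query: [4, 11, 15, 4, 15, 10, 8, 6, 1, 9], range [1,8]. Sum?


Prefix sums: [0, 4, 15, 30, 34, 49, 59, 67, 73, 74, 83]
Sum[1..8] = prefix[9] - prefix[1] = 74 - 4 = 70


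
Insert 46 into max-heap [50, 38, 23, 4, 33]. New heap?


Append 46: [50, 38, 23, 4, 33, 46]
Bubble up: swap idx 5(46) with idx 2(23)
Result: [50, 38, 46, 4, 33, 23]


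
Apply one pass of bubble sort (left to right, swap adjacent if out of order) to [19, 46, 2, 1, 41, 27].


After one pass: [19, 2, 1, 41, 27, 46]


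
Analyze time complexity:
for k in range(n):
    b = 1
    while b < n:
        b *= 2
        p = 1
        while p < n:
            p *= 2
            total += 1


Per nesting level: O(n) * O(log n) * O(log n) = O(n (log n)^2)
Complexity: O(n (log n)^2)


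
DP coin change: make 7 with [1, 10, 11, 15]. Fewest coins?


dp[0]=0; dp[i]=1+min(dp[i-c] for c in coins)
...dp[2]=2, dp[3]=3, dp[4]=4, dp[5]=5, dp[6]=6, dp[7]=7
Minimum coins for 7 = 7


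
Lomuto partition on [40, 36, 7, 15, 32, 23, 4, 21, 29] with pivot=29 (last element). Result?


Elements <= 29 go left of pivot.
Result: [7, 15, 23, 4, 21, 29, 36, 32, 40], pivot at index 5


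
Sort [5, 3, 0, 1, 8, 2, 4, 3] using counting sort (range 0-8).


Count array: [1, 1, 1, 2, 1, 1, 0, 0, 1]
Reconstruct: [0, 1, 2, 3, 3, 4, 5, 8]


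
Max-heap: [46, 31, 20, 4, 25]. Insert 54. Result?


Append 54: [46, 31, 20, 4, 25, 54]
Bubble up: swap idx 5(54) with idx 2(20); swap idx 2(54) with idx 0(46)
Result: [54, 31, 46, 4, 25, 20]


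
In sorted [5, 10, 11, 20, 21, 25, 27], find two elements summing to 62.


Two pointers: lo=0, hi=6
No pair sums to 62


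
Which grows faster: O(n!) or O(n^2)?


quadratic grows slower than factorial
O(n^2) is asymptotically smaller; O(n!) grows faster


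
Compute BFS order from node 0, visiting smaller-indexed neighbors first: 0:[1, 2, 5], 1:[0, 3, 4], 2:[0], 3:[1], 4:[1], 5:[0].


BFS queue: start with [0]
Visit order: [0, 1, 2, 5, 3, 4]


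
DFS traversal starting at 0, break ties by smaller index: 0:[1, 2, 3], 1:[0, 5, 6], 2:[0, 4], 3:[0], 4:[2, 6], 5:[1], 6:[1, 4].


DFS stack-based: start with [0]
Visit order: [0, 1, 5, 6, 4, 2, 3]


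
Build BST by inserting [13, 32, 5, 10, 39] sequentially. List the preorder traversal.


Root = 13; build tree by BST insertion.
Preorder traversal: [13, 5, 10, 32, 39]


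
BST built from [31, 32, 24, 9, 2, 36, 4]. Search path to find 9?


BST root = 31
Search for 9: compare at each node
Path: [31, 24, 9]


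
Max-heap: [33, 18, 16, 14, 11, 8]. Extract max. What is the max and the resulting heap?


Max = 33
Replace root with last, heapify down
Resulting heap: [18, 14, 16, 8, 11]


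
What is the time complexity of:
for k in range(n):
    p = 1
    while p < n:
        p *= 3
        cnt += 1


Per nesting level: O(n) * O(log n) = O(n log n)
Complexity: O(n log n)


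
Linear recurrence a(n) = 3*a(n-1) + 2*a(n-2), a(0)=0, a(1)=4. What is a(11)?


Build bottom-up:
...a(9)=89452, a(10)=318588, a(11)=3*318588+2*89452=1134668


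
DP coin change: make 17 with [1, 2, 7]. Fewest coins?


dp[0]=0; dp[i]=1+min(dp[i-c] for c in coins)
...dp[12]=4, dp[13]=4, dp[14]=2, dp[15]=3, dp[16]=3, dp[17]=4
Minimum coins for 17 = 4


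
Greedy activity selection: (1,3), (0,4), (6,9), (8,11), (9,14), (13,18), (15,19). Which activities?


Greedy: pick earliest-ending, then skip overlaps.
Selected (4 activities): [(1, 3), (6, 9), (9, 14), (15, 19)]


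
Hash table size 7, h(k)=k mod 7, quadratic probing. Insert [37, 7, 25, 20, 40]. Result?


Insertions: 37->slot 2; 7->slot 0; 25->slot 4; 20->slot 6; 40->slot 5
Table: [7, None, 37, None, 25, 40, 20]


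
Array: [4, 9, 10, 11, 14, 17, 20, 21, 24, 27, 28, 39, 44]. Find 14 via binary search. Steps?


Search for 14:
[0,12] mid=6 arr[6]=20
[0,5] mid=2 arr[2]=10
[3,5] mid=4 arr[4]=14
Total: 3 comparisons


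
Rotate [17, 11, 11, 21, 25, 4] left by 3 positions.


Left rotate by 3: [21, 25, 4, 17, 11, 11]


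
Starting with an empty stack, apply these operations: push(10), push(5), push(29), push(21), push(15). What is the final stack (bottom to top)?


push(10) -> [10]
push(5) -> [10, 5]
push(29) -> [10, 5, 29]
push(21) -> [10, 5, 29, 21]
push(15) -> [10, 5, 29, 21, 15]
Final stack (bottom to top): [10, 5, 29, 21, 15]


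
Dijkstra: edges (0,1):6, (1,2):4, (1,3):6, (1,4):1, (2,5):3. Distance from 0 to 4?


Dijkstra from 0:
Distances: {0: 0, 1: 6, 2: 10, 3: 12, 4: 7, 5: 13}
Shortest distance to 4 = 7, path = [0, 1, 4]


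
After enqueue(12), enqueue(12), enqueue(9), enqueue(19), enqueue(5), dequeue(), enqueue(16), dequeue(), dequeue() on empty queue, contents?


enqueue(12) -> [12]
enqueue(12) -> [12, 12]
enqueue(9) -> [12, 12, 9]
enqueue(19) -> [12, 12, 9, 19]
enqueue(5) -> [12, 12, 9, 19, 5]
dequeue() returns 12 -> [12, 9, 19, 5]
enqueue(16) -> [12, 9, 19, 5, 16]
dequeue() returns 12 -> [9, 19, 5, 16]
dequeue() returns 9 -> [19, 5, 16]
Final queue (front to back): [19, 5, 16]


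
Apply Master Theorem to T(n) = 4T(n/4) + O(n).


a=4, b=4, c=1. log_4(4)=1 = c=1. Case 2: O(n^c log n) = O(n log n)
Complexity: O(n log n)


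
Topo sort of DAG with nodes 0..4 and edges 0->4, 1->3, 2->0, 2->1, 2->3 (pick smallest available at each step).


Kahn's algorithm, process smallest node first
Order: [2, 0, 1, 3, 4]


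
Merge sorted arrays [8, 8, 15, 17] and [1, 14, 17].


Compare heads, take smaller each step.
Merged: [1, 8, 8, 14, 15, 17, 17]


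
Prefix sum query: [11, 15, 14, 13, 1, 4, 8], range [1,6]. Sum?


Prefix sums: [0, 11, 26, 40, 53, 54, 58, 66]
Sum[1..6] = prefix[7] - prefix[1] = 66 - 11 = 55


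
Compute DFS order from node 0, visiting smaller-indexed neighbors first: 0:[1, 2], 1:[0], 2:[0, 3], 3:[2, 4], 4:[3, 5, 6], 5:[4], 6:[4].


DFS stack-based: start with [0]
Visit order: [0, 1, 2, 3, 4, 5, 6]


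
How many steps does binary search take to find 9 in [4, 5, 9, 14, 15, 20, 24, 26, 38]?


Search for 9:
[0,8] mid=4 arr[4]=15
[0,3] mid=1 arr[1]=5
[2,3] mid=2 arr[2]=9
Total: 3 comparisons


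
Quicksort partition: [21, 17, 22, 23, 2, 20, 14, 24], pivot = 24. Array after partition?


Elements <= 24 go left of pivot.
Result: [21, 17, 22, 23, 2, 20, 14, 24], pivot at index 7


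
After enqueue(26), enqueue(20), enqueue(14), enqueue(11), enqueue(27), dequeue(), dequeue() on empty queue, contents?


enqueue(26) -> [26]
enqueue(20) -> [26, 20]
enqueue(14) -> [26, 20, 14]
enqueue(11) -> [26, 20, 14, 11]
enqueue(27) -> [26, 20, 14, 11, 27]
dequeue() returns 26 -> [20, 14, 11, 27]
dequeue() returns 20 -> [14, 11, 27]
Final queue (front to back): [14, 11, 27]


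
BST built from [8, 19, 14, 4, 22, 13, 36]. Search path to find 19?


BST root = 8
Search for 19: compare at each node
Path: [8, 19]


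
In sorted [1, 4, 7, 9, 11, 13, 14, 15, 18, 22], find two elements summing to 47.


Two pointers: lo=0, hi=9
No pair sums to 47


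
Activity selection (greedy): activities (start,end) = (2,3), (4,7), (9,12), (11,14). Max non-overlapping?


Greedy: pick earliest-ending, then skip overlaps.
Selected (3 activities): [(2, 3), (4, 7), (9, 12)]


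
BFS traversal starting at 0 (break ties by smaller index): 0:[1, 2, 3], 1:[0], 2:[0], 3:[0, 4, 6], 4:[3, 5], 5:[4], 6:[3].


BFS queue: start with [0]
Visit order: [0, 1, 2, 3, 4, 6, 5]


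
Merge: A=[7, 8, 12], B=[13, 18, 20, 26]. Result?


Compare heads, take smaller each step.
Merged: [7, 8, 12, 13, 18, 20, 26]


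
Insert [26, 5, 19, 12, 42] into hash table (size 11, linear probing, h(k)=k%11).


Insertions: 26->slot 4; 5->slot 5; 19->slot 8; 12->slot 1; 42->slot 9
Table: [None, 12, None, None, 26, 5, None, None, 19, 42, None]


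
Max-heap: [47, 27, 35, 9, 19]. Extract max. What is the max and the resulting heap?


Max = 47
Replace root with last, heapify down
Resulting heap: [35, 27, 19, 9]


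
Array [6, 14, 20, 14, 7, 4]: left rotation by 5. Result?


Left rotate by 5: [4, 6, 14, 20, 14, 7]


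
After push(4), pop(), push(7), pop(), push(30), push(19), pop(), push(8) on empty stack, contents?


push(4) -> [4]
pop() returns 4 -> []
push(7) -> [7]
pop() returns 7 -> []
push(30) -> [30]
push(19) -> [30, 19]
pop() returns 19 -> [30]
push(8) -> [30, 8]
Final stack (bottom to top): [30, 8]


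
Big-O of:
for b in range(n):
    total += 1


Per nesting level: O(n) = O(n)
Complexity: O(n)


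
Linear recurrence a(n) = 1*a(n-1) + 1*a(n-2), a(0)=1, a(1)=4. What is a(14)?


Build bottom-up:
...a(12)=665, a(13)=1076, a(14)=1*1076+1*665=1741


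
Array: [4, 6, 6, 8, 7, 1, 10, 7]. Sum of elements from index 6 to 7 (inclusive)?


Prefix sums: [0, 4, 10, 16, 24, 31, 32, 42, 49]
Sum[6..7] = prefix[8] - prefix[6] = 49 - 32 = 17


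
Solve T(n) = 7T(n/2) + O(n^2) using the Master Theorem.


a=7, b=2, c=2. log_2(7)=2.807 > c=2. Case 1: O(n^log_b(a)) = O(n^2.807)
Complexity: O(n^2.807)


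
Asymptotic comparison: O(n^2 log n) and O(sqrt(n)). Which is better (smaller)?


sublinear grows slower than n^2 log n
O(sqrt(n)) is asymptotically smaller; O(n^2 log n) grows faster


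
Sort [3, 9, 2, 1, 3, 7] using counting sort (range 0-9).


Count array: [0, 1, 1, 2, 0, 0, 0, 1, 0, 1]
Reconstruct: [1, 2, 3, 3, 7, 9]


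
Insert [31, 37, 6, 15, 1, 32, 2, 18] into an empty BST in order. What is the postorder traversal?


Root = 31; build tree by BST insertion.
Postorder traversal: [2, 1, 18, 15, 6, 32, 37, 31]


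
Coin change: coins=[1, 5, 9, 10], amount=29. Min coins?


dp[0]=0; dp[i]=1+min(dp[i-c] for c in coins)
...dp[24]=3, dp[25]=3, dp[26]=4, dp[27]=3, dp[28]=3, dp[29]=3
Minimum coins for 29 = 3


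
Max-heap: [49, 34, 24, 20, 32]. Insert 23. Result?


Append 23: [49, 34, 24, 20, 32, 23]
Bubble up: no swaps needed
Result: [49, 34, 24, 20, 32, 23]


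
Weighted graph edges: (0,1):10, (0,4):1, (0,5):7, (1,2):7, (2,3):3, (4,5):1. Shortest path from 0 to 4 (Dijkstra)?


Dijkstra from 0:
Distances: {0: 0, 1: 10, 2: 17, 3: 20, 4: 1, 5: 2}
Shortest distance to 4 = 1, path = [0, 4]


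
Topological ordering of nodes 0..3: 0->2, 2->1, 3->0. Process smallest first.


Kahn's algorithm, process smallest node first
Order: [3, 0, 2, 1]


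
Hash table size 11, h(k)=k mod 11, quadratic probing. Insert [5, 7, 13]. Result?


Insertions: 5->slot 5; 7->slot 7; 13->slot 2
Table: [None, None, 13, None, None, 5, None, 7, None, None, None]


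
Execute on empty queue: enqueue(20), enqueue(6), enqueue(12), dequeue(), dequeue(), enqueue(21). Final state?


enqueue(20) -> [20]
enqueue(6) -> [20, 6]
enqueue(12) -> [20, 6, 12]
dequeue() returns 20 -> [6, 12]
dequeue() returns 6 -> [12]
enqueue(21) -> [12, 21]
Final queue (front to back): [12, 21]


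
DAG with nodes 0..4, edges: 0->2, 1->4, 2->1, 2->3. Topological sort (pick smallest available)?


Kahn's algorithm, process smallest node first
Order: [0, 2, 1, 3, 4]


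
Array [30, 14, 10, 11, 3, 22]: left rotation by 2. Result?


Left rotate by 2: [10, 11, 3, 22, 30, 14]


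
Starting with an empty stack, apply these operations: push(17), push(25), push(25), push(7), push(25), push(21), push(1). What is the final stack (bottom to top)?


push(17) -> [17]
push(25) -> [17, 25]
push(25) -> [17, 25, 25]
push(7) -> [17, 25, 25, 7]
push(25) -> [17, 25, 25, 7, 25]
push(21) -> [17, 25, 25, 7, 25, 21]
push(1) -> [17, 25, 25, 7, 25, 21, 1]
Final stack (bottom to top): [17, 25, 25, 7, 25, 21, 1]


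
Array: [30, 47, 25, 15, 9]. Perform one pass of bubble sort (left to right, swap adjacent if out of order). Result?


After one pass: [30, 25, 15, 9, 47]


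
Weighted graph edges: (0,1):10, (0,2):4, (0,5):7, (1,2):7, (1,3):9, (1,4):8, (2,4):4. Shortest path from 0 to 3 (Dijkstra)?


Dijkstra from 0:
Distances: {0: 0, 1: 10, 2: 4, 3: 19, 4: 8, 5: 7}
Shortest distance to 3 = 19, path = [0, 1, 3]


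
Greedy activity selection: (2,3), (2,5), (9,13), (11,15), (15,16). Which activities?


Greedy: pick earliest-ending, then skip overlaps.
Selected (3 activities): [(2, 3), (9, 13), (15, 16)]


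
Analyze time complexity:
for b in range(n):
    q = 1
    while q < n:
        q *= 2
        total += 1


Per nesting level: O(n) * O(log n) = O(n log n)
Complexity: O(n log n)


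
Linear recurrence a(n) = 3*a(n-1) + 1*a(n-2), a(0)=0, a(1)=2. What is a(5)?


Build bottom-up:
...a(3)=20, a(4)=66, a(5)=3*66+1*20=218


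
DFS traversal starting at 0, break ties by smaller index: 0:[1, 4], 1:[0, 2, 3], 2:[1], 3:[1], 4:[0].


DFS stack-based: start with [0]
Visit order: [0, 1, 2, 3, 4]


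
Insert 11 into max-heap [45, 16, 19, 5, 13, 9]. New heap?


Append 11: [45, 16, 19, 5, 13, 9, 11]
Bubble up: no swaps needed
Result: [45, 16, 19, 5, 13, 9, 11]


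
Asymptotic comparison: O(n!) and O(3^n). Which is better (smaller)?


exponential (base 3) grows slower than factorial
O(3^n) is asymptotically smaller; O(n!) grows faster


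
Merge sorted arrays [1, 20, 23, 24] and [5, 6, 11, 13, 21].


Compare heads, take smaller each step.
Merged: [1, 5, 6, 11, 13, 20, 21, 23, 24]


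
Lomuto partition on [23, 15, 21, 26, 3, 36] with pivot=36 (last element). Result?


Elements <= 36 go left of pivot.
Result: [23, 15, 21, 26, 3, 36], pivot at index 5


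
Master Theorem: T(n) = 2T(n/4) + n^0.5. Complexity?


a=2, b=4, c=0.5. log_4(2)=0.5 = c=0.5. Case 2: O(n^c log n) = O(sqrt(n) log n)
Complexity: O(sqrt(n) log n)


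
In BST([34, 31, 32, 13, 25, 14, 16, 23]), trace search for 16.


BST root = 34
Search for 16: compare at each node
Path: [34, 31, 13, 25, 14, 16]


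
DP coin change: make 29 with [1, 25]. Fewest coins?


dp[0]=0; dp[i]=1+min(dp[i-c] for c in coins)
...dp[24]=24, dp[25]=1, dp[26]=2, dp[27]=3, dp[28]=4, dp[29]=5
Minimum coins for 29 = 5


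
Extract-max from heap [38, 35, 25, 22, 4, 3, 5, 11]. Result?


Max = 38
Replace root with last, heapify down
Resulting heap: [35, 22, 25, 11, 4, 3, 5]


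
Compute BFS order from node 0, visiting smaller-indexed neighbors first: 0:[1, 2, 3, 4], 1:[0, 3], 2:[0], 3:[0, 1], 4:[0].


BFS queue: start with [0]
Visit order: [0, 1, 2, 3, 4]


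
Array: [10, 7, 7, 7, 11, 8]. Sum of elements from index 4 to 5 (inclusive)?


Prefix sums: [0, 10, 17, 24, 31, 42, 50]
Sum[4..5] = prefix[6] - prefix[4] = 50 - 31 = 19


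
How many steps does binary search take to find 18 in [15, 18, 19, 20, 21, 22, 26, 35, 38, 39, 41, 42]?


Search for 18:
[0,11] mid=5 arr[5]=22
[0,4] mid=2 arr[2]=19
[0,1] mid=0 arr[0]=15
[1,1] mid=1 arr[1]=18
Total: 4 comparisons


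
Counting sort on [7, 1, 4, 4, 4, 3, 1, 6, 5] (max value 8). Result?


Count array: [0, 2, 0, 1, 3, 1, 1, 1, 0]
Reconstruct: [1, 1, 3, 4, 4, 4, 5, 6, 7]


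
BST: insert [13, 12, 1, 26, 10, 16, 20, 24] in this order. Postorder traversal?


Root = 13; build tree by BST insertion.
Postorder traversal: [10, 1, 12, 24, 20, 16, 26, 13]


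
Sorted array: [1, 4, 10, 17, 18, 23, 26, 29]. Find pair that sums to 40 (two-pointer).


Two pointers: lo=0, hi=7
Found pair: (17, 23) summing to 40


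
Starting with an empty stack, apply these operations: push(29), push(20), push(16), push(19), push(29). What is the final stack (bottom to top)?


push(29) -> [29]
push(20) -> [29, 20]
push(16) -> [29, 20, 16]
push(19) -> [29, 20, 16, 19]
push(29) -> [29, 20, 16, 19, 29]
Final stack (bottom to top): [29, 20, 16, 19, 29]


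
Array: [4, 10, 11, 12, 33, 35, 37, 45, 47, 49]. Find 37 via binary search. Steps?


Search for 37:
[0,9] mid=4 arr[4]=33
[5,9] mid=7 arr[7]=45
[5,6] mid=5 arr[5]=35
[6,6] mid=6 arr[6]=37
Total: 4 comparisons


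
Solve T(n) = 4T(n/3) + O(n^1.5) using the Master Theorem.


a=4, b=3, c=1.5. log_3(4)=1.262 < c=1.5. Case 3: O(n^c) = O(n^1.500)
Complexity: O(n^1.500)


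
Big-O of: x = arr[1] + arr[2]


Analysis: constant-time operation, no loop
Complexity: O(1)


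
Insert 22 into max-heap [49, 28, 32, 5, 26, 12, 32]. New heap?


Append 22: [49, 28, 32, 5, 26, 12, 32, 22]
Bubble up: swap idx 7(22) with idx 3(5)
Result: [49, 28, 32, 22, 26, 12, 32, 5]


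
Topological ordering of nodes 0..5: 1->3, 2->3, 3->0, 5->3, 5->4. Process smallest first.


Kahn's algorithm, process smallest node first
Order: [1, 2, 5, 3, 0, 4]


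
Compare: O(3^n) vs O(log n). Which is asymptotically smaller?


logarithmic grows slower than exponential (base 3)
O(log n) is asymptotically smaller; O(3^n) grows faster


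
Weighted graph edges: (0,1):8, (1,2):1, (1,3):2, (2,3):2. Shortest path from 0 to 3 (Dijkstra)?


Dijkstra from 0:
Distances: {0: 0, 1: 8, 2: 9, 3: 10}
Shortest distance to 3 = 10, path = [0, 1, 3]


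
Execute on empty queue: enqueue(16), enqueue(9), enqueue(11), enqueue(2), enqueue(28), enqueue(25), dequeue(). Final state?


enqueue(16) -> [16]
enqueue(9) -> [16, 9]
enqueue(11) -> [16, 9, 11]
enqueue(2) -> [16, 9, 11, 2]
enqueue(28) -> [16, 9, 11, 2, 28]
enqueue(25) -> [16, 9, 11, 2, 28, 25]
dequeue() returns 16 -> [9, 11, 2, 28, 25]
Final queue (front to back): [9, 11, 2, 28, 25]


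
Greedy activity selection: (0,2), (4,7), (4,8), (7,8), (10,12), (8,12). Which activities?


Greedy: pick earliest-ending, then skip overlaps.
Selected (4 activities): [(0, 2), (4, 7), (7, 8), (10, 12)]


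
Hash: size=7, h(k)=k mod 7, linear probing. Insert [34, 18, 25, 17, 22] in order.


Insertions: 34->slot 6; 18->slot 4; 25->slot 5; 17->slot 3; 22->slot 1
Table: [None, 22, None, 17, 18, 25, 34]


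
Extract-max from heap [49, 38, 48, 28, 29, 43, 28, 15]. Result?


Max = 49
Replace root with last, heapify down
Resulting heap: [48, 38, 43, 28, 29, 15, 28]


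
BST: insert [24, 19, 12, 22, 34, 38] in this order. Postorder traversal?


Root = 24; build tree by BST insertion.
Postorder traversal: [12, 22, 19, 38, 34, 24]


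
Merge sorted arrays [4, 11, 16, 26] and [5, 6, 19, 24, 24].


Compare heads, take smaller each step.
Merged: [4, 5, 6, 11, 16, 19, 24, 24, 26]


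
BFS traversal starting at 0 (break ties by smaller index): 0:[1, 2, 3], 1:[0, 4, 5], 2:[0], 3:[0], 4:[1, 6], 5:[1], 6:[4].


BFS queue: start with [0]
Visit order: [0, 1, 2, 3, 4, 5, 6]


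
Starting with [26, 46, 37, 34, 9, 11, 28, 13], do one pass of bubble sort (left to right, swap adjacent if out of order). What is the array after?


After one pass: [26, 37, 34, 9, 11, 28, 13, 46]


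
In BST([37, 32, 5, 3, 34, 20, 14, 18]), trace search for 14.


BST root = 37
Search for 14: compare at each node
Path: [37, 32, 5, 20, 14]


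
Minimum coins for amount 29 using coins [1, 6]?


dp[0]=0; dp[i]=1+min(dp[i-c] for c in coins)
...dp[24]=4, dp[25]=5, dp[26]=6, dp[27]=7, dp[28]=8, dp[29]=9
Minimum coins for 29 = 9


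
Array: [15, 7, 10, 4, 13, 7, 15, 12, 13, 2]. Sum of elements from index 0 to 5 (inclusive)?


Prefix sums: [0, 15, 22, 32, 36, 49, 56, 71, 83, 96, 98]
Sum[0..5] = prefix[6] - prefix[0] = 56 - 0 = 56


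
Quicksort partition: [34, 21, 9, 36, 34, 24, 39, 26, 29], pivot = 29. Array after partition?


Elements <= 29 go left of pivot.
Result: [21, 9, 24, 26, 29, 34, 39, 36, 34], pivot at index 4


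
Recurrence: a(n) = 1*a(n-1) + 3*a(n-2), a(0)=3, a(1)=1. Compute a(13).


Build bottom-up:
...a(11)=13114, a(12)=30307, a(13)=1*30307+3*13114=69649


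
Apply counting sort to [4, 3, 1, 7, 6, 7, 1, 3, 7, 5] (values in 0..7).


Count array: [0, 2, 0, 2, 1, 1, 1, 3]
Reconstruct: [1, 1, 3, 3, 4, 5, 6, 7, 7, 7]


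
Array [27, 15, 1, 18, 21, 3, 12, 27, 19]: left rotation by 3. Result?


Left rotate by 3: [18, 21, 3, 12, 27, 19, 27, 15, 1]


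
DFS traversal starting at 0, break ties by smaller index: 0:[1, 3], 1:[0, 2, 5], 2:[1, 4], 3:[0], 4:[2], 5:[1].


DFS stack-based: start with [0]
Visit order: [0, 1, 2, 4, 5, 3]


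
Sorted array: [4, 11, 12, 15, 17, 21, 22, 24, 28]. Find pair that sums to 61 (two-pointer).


Two pointers: lo=0, hi=8
No pair sums to 61


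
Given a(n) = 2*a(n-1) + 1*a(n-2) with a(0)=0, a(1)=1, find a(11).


Build bottom-up:
...a(9)=985, a(10)=2378, a(11)=2*2378+1*985=5741


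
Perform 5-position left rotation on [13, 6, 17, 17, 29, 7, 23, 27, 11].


Left rotate by 5: [7, 23, 27, 11, 13, 6, 17, 17, 29]


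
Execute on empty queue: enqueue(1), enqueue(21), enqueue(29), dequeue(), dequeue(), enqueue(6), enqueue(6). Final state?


enqueue(1) -> [1]
enqueue(21) -> [1, 21]
enqueue(29) -> [1, 21, 29]
dequeue() returns 1 -> [21, 29]
dequeue() returns 21 -> [29]
enqueue(6) -> [29, 6]
enqueue(6) -> [29, 6, 6]
Final queue (front to back): [29, 6, 6]


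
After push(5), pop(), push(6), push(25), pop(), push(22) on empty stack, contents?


push(5) -> [5]
pop() returns 5 -> []
push(6) -> [6]
push(25) -> [6, 25]
pop() returns 25 -> [6]
push(22) -> [6, 22]
Final stack (bottom to top): [6, 22]


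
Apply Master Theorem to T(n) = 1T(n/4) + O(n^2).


a=1, b=4, c=2. log_4(1)=0 < c=2. Case 3: O(n^c) = O(n^2)
Complexity: O(n^2)


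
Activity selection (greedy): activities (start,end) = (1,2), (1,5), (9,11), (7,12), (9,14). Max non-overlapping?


Greedy: pick earliest-ending, then skip overlaps.
Selected (2 activities): [(1, 2), (9, 11)]


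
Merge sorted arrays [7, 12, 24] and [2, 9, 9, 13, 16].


Compare heads, take smaller each step.
Merged: [2, 7, 9, 9, 12, 13, 16, 24]


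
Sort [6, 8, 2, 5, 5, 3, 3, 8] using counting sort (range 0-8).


Count array: [0, 0, 1, 2, 0, 2, 1, 0, 2]
Reconstruct: [2, 3, 3, 5, 5, 6, 8, 8]


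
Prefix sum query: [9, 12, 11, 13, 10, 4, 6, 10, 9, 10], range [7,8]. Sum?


Prefix sums: [0, 9, 21, 32, 45, 55, 59, 65, 75, 84, 94]
Sum[7..8] = prefix[9] - prefix[7] = 84 - 65 = 19


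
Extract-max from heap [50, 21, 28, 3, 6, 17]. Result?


Max = 50
Replace root with last, heapify down
Resulting heap: [28, 21, 17, 3, 6]


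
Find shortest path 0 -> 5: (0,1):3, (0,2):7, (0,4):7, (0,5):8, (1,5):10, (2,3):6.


Dijkstra from 0:
Distances: {0: 0, 1: 3, 2: 7, 3: 13, 4: 7, 5: 8}
Shortest distance to 5 = 8, path = [0, 5]


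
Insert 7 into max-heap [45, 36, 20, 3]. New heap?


Append 7: [45, 36, 20, 3, 7]
Bubble up: no swaps needed
Result: [45, 36, 20, 3, 7]


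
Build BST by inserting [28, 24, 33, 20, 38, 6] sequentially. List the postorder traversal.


Root = 28; build tree by BST insertion.
Postorder traversal: [6, 20, 24, 38, 33, 28]


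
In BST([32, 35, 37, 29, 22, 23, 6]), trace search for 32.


BST root = 32
Search for 32: compare at each node
Path: [32]


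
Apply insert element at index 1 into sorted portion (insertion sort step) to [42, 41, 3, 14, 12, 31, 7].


After one pass: [41, 42, 3, 14, 12, 31, 7]


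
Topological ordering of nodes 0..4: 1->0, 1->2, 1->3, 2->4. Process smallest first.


Kahn's algorithm, process smallest node first
Order: [1, 0, 2, 3, 4]


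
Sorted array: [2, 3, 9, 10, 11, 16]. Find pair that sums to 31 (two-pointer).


Two pointers: lo=0, hi=5
No pair sums to 31


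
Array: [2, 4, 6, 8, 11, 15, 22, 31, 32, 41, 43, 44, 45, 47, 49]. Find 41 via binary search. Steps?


Search for 41:
[0,14] mid=7 arr[7]=31
[8,14] mid=11 arr[11]=44
[8,10] mid=9 arr[9]=41
Total: 3 comparisons


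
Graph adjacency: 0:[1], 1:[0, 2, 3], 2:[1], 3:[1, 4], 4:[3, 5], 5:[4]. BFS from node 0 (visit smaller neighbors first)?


BFS queue: start with [0]
Visit order: [0, 1, 2, 3, 4, 5]


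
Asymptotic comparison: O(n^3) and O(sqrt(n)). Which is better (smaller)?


sublinear grows slower than cubic
O(sqrt(n)) is asymptotically smaller; O(n^3) grows faster


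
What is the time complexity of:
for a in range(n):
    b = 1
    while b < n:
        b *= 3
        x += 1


Per nesting level: O(n) * O(log n) = O(n log n)
Complexity: O(n log n)


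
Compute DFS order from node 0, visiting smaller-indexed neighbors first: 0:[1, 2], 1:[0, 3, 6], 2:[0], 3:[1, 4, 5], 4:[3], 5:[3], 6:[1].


DFS stack-based: start with [0]
Visit order: [0, 1, 3, 4, 5, 6, 2]


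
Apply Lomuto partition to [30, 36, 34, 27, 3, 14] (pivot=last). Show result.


Elements <= 14 go left of pivot.
Result: [3, 14, 34, 27, 30, 36], pivot at index 1


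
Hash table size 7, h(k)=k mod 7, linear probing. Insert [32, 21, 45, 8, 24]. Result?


Insertions: 32->slot 4; 21->slot 0; 45->slot 3; 8->slot 1; 24->slot 5
Table: [21, 8, None, 45, 32, 24, None]


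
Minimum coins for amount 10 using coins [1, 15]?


dp[0]=0; dp[i]=1+min(dp[i-c] for c in coins)
...dp[5]=5, dp[6]=6, dp[7]=7, dp[8]=8, dp[9]=9, dp[10]=10
Minimum coins for 10 = 10


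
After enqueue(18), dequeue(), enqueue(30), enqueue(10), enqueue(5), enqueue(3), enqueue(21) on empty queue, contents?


enqueue(18) -> [18]
dequeue() returns 18 -> []
enqueue(30) -> [30]
enqueue(10) -> [30, 10]
enqueue(5) -> [30, 10, 5]
enqueue(3) -> [30, 10, 5, 3]
enqueue(21) -> [30, 10, 5, 3, 21]
Final queue (front to back): [30, 10, 5, 3, 21]


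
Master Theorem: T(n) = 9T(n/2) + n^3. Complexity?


a=9, b=2, c=3. log_2(9)=3.170 > c=3. Case 1: O(n^log_b(a)) = O(n^3.170)
Complexity: O(n^3.170)


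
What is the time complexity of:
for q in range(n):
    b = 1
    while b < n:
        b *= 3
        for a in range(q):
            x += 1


Per nesting level: O(n) * O(log n) * O(n) [triangular over q] = O(n^2 log n)
Complexity: O(n^2 log n)


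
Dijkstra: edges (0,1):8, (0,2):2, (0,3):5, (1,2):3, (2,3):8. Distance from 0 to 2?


Dijkstra from 0:
Distances: {0: 0, 1: 5, 2: 2, 3: 5}
Shortest distance to 2 = 2, path = [0, 2]


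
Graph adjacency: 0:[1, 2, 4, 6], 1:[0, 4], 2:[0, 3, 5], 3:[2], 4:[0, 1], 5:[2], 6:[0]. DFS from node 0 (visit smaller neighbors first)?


DFS stack-based: start with [0]
Visit order: [0, 1, 4, 2, 3, 5, 6]


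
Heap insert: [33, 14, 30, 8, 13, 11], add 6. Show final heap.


Append 6: [33, 14, 30, 8, 13, 11, 6]
Bubble up: no swaps needed
Result: [33, 14, 30, 8, 13, 11, 6]
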